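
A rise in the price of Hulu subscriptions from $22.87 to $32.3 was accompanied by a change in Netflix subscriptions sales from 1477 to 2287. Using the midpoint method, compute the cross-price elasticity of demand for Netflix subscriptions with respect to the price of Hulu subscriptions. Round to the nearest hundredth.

%ΔQ_x = (2287 − 1477)/[(1477+2287)/2] = 810/1882 ≈ 0.4304.
%ΔP_y = (32.3 − 22.87)/[(22.87+32.3)/2] ≈ 0.3419.
E_xy = 0.4304/0.3419 ≈ 1.26.
E_xy > 0, so Netflix subscriptions and Hulu subscriptions are substitutes.

1.26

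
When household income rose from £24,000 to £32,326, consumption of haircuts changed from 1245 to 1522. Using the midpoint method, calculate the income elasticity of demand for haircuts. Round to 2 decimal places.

0.68

%ΔQ = (1522 − 1245)/[(1245+1522)/2] = 277/1383.5 ≈ 0.2002.
%ΔI = (32,326 − 24,000)/[(24,000+32,326)/2] = 8326/28163 ≈ 0.2956.
E_I = %ΔQ/%ΔI ≈ 0.68.
E_I ∈ (0,1): normal good (necessity).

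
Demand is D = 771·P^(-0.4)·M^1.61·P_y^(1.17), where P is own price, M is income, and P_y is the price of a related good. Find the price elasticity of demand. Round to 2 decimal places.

-0.40

For a Cobb–Douglas (constant-elasticity) form D = A·P^α·…, the elasticity with respect to P equals the exponent α at every point.
Here the exponent on P is -0.4, so the price elasticity of demand is -0.40.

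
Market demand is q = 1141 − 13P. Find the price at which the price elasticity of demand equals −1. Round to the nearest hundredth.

43.88

For linear demand q = a − bP, E = −bP/(a − bP). |E| = 1 ⇒ bP = a − bP ⇒ P = a/(2b).
P = 1141/(2·13) ≈ 43.88.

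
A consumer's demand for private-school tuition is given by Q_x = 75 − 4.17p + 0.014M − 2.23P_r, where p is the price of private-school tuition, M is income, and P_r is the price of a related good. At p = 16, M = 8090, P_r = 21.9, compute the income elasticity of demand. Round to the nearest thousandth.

At the given point, Q_x = 75 − 4.17(16) + 0.014(8090) − 2.23(21.9) = 75 − 66.72 + 113.26 − 48.837 = 72.703.
∂Q_x/∂M = +0.014, so E_I = 0.014·(8090/72.703) ≈ 1.558.
E_I > 1: normal good (luxury).

1.558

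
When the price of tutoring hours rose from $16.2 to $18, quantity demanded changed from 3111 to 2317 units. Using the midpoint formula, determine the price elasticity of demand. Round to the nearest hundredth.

-2.78

%Δq = (2317 − 3111)/[(3111 + 2317)/2] = -794/2714 ≈ -0.2926.
%Δp = (18 − 16.2)/[(16.2 + 18)/2] = 1.8/17.1 ≈ 0.1053.
Arc elasticity E = %Δq/%Δp ≈ -0.2926/0.1053 ≈ -2.78.
|E| > 1: demand is elastic over this range.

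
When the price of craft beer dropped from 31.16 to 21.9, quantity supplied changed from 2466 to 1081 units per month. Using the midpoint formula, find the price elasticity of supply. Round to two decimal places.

%Δq = (1081 − 2466)/[(2466 + 1081)/2] = -1385/1773.5 ≈ -0.7809.
%ΔP = (21.9 − 31.16)/[(31.16 + 21.9)/2] = -9.26/26.53 ≈ -0.3490.
Arc elasticity E = %Δq/%ΔP ≈ -0.7809/-0.3490 ≈ 2.24.
|E| > 1: supply is elastic over this range.

2.24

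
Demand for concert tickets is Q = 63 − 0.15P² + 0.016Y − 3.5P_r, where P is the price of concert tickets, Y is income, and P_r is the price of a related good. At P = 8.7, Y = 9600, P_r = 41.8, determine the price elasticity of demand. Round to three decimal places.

First evaluate Q: 63 − 0.15(8.7)² + 0.016(9600) − 3.5(41.8) = 63 − 11.3535 + 153.6 − 146.3 = 58.9465.
∂Q/∂P = −2·0.15·P = -2.61, so E_p = -2.61·(8.7/58.9465) ≈ -0.385.
|E_p| < 1: demand is inelastic.

-0.385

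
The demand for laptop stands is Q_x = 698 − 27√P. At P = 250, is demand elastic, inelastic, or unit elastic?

At P = 250, Q_x = 271.0925.
dQ_x/dP = −27/(2√P) = −27/(2·15.8114).
Point elasticity E = (dQ_x/dP)·(P/Q_x) = -0.8538 × 250/271.0925 ≈ -0.787.
|E| ≈ 0.787 < 1, so demand is inelastic.

inelastic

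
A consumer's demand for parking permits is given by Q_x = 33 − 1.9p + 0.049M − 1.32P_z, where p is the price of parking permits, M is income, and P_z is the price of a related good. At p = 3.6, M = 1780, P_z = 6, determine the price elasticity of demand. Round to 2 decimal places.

-0.06

Evaluating quantity at (p, M, P_z) gives Q_x = 33 − 1.9(3.6) + 0.049(1780) − 1.32(6) = 33 − 6.84 + 87.22 − 7.92 = 105.46.
∂Q_x/∂p = −1.9, so E_p = (−1.9)·(3.6/105.46) ≈ -0.06.
|E_p| < 1: demand is inelastic.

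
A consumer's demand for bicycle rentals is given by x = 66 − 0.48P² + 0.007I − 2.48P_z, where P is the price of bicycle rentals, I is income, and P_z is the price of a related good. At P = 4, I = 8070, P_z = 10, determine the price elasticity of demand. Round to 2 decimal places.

At the given point, x = 66 − 0.48(4)² + 0.007(8070) − 2.48(10) = 66 − 7.68 + 56.49 − 24.8 = 90.01.
∂x/∂P = −2·0.48·P = -3.84, so E_p = -3.84·(4/90.01) ≈ -0.17.
|E_p| < 1: demand is inelastic.

-0.17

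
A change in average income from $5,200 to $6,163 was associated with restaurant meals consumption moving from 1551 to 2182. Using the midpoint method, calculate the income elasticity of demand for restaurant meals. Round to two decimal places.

1.99

%ΔQ = (2182 − 1551)/[(1551+2182)/2] = 631/1866.5 ≈ 0.3381.
%ΔM = (6,163 − 5,200)/[(5,200+6,163)/2] = 963/5681.5 ≈ 0.1695.
E_I = %ΔQ/%ΔM ≈ 1.99.
E_I > 1: normal good (luxury).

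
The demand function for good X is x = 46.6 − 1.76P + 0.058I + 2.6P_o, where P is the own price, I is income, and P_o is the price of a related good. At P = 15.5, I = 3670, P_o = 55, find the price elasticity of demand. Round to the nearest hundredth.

x = 46.6 − 1.76(15.5) + 0.058(3670) + 2.6(55) = 46.6 − 27.28 + 212.86 + 143 = 375.18.
∂x/∂P = −1.76, so E_p = (−1.76)·(15.5/375.18) ≈ -0.07.
|E_p| < 1: demand is inelastic.

-0.07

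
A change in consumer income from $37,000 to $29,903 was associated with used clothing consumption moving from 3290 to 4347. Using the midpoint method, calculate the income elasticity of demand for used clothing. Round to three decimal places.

-1.305

%ΔQ = (4347 − 3290)/[(3290+4347)/2] = 1057/3818.5 ≈ 0.2768.
%ΔI = (29,903 − 37,000)/[(37,000+29,903)/2] = -7097/33451.5 ≈ -0.2122.
E_I = %ΔQ/%ΔI ≈ -1.305.
E_I < 0: inferior good.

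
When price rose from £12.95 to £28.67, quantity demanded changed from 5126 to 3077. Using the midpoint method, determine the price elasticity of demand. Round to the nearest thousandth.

%ΔQ = (3077 − 5126)/[(5126 + 3077)/2] = -2049/4101.5 ≈ -0.4996.
%Δp = (28.67 − 12.95)/[(12.95 + 28.67)/2] = 15.72/20.81 ≈ 0.7554.
Arc elasticity E = %ΔQ/%Δp ≈ -0.4996/0.7554 ≈ -0.661.
|E| < 1: demand is inelastic over this range.

-0.661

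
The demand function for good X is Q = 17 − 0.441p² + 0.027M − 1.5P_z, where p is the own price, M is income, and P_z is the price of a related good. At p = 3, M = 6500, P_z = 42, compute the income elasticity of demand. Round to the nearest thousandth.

Substituting, Q = 17 − 0.441(3)² + 0.027(6500) − 1.5(42) = 17 − 3.969 + 175.5 − 63 = 125.531.
∂Q/∂M = +0.027, so E_I = 0.027·(6500/125.531) ≈ 1.398.
E_I > 1: normal good (luxury).

1.398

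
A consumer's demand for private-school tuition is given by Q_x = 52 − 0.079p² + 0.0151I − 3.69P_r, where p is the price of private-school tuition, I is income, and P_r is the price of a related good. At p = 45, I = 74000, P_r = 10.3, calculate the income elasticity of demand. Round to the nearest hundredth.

Q_x = 52 − 0.079(45)² + 0.0151(74000) − 3.69(10.3) = 52 − 159.975 + 1117.4 − 38.007 = 971.418.
∂Q_x/∂I = +0.0151, so E_I = 0.0151·(74000/971.418) ≈ 1.15.
E_I > 1: normal good (luxury).

1.15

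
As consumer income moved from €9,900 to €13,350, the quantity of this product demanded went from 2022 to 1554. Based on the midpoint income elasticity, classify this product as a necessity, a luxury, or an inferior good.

%ΔQ = (1554 − 2022)/[(2022+1554)/2] = -468/1788 ≈ -0.2617.
%ΔI = (13,350 − 9,900)/[(9,900+13,350)/2] = 3450/11625 ≈ 0.2968.
E_I = %ΔQ/%ΔI ≈ -0.882.
E_I < 0: inferior good.

inferior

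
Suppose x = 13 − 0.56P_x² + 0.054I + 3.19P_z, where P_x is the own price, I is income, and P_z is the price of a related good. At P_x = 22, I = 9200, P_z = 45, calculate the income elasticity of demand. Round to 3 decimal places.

First evaluate x: 13 − 0.56(22)² + 0.054(9200) + 3.19(45) = 13 − 271.04 + 496.8 + 143.55 = 382.31.
∂x/∂I = +0.054, so E_I = 0.054·(9200/382.31) ≈ 1.299.
E_I > 1: normal good (luxury).

1.299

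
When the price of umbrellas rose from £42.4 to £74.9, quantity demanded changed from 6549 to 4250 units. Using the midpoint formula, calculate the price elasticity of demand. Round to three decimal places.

%Δq = (4250 − 6549)/[(6549 + 4250)/2] = -2299/5399.5 ≈ -0.4258.
%ΔP = (74.9 − 42.4)/[(42.4 + 74.9)/2] = 32.5/58.65 ≈ 0.5541.
Arc elasticity E = %Δq/%ΔP ≈ -0.4258/0.5541 ≈ -0.768.
|E| < 1: demand is inelastic over this range.

-0.768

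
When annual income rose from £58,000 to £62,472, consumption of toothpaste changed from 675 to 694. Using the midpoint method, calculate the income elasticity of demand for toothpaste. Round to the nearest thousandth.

0.374

%ΔQ = (694 − 675)/[(675+694)/2] = 19/684.5 ≈ 0.0278.
%ΔI = (62,472 − 58,000)/[(58,000+62,472)/2] = 4472/60236 ≈ 0.0742.
E_I = %ΔQ/%ΔI ≈ 0.374.
E_I ∈ (0,1): normal good (necessity).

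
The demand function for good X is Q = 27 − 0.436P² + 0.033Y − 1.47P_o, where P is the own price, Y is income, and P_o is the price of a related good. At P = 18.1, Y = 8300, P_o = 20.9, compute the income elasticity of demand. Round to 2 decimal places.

Q = 27 − 0.436(18.1)² + 0.033(8300) − 1.47(20.9) = 27 − 142.838 + 273.9 − 30.723 = 127.339.
∂Q/∂Y = +0.033, so E_I = 0.033·(8300/127.339) ≈ 2.15.
E_I > 1: normal good (luxury).

2.15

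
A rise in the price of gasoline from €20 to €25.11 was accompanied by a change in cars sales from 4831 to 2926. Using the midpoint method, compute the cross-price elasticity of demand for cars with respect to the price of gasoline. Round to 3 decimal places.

%ΔQ_x = (2926 − 4831)/[(4831+2926)/2] = -1905/3878.5 ≈ -0.4912.
%ΔP_y = (25.11 − 20)/[(20+25.11)/2] ≈ 0.2266.
E_xy = -0.4912/0.2266 ≈ -2.168.
E_xy < 0, so cars and gasoline are complements.

-2.168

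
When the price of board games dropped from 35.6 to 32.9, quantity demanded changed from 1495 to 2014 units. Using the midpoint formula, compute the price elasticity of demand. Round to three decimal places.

%Δq = (2014 − 1495)/[(1495 + 2014)/2] = 519/1754.5 ≈ 0.2958.
%ΔP = (32.9 − 35.6)/[(35.6 + 32.9)/2] = -2.7/34.25 ≈ -0.0788.
Arc elasticity E = %Δq/%ΔP ≈ 0.2958/-0.0788 ≈ -3.752.
|E| > 1: demand is elastic over this range.

-3.752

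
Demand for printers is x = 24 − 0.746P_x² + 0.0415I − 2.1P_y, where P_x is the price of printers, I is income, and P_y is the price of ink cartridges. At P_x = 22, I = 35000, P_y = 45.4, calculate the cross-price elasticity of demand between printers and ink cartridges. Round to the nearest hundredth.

Evaluating quantity at (P_x, I, P_y) gives x = 24 − 0.746(22)² + 0.0415(35000) − 2.1(45.4) = 24 − 361.064 + 1452.5 − 95.34 = 1020.096.
∂x/∂P_y = −2.1, so E_xy = -2.1·(45.4/1020.096) ≈ -0.09.
E_xy < 0: the goods are complements.

-0.09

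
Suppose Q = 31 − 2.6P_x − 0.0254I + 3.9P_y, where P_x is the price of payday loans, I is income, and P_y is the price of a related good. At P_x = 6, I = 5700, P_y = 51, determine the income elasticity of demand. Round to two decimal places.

Q = 31 − 2.6(6) − 0.0254(5700) + 3.9(51) = 31 − 15.6 − 144.78 + 198.9 = 69.52.
∂Q/∂I = −0.0254, so E_I = -0.0254·(5700/69.52) ≈ -2.08.
E_I < 0: inferior good.

-2.08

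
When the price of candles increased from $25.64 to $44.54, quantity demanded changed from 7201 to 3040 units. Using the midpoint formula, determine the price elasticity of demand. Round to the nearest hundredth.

-1.51

%ΔQ = (3040 − 7201)/[(7201 + 3040)/2] = -4161/5120.5 ≈ -0.8126.
%ΔP = (44.54 − 25.64)/[(25.64 + 44.54)/2] = 18.9/35.09 ≈ 0.5386.
Arc elasticity E = %ΔQ/%ΔP ≈ -0.8126/0.5386 ≈ -1.51.
|E| > 1: demand is elastic over this range.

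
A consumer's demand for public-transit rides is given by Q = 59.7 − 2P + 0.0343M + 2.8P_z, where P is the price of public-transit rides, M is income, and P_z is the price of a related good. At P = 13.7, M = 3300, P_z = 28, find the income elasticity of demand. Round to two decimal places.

Evaluating quantity at (P, M, P_z) gives Q = 59.7 − 2(13.7) + 0.0343(3300) + 2.8(28) = 59.7 − 27.4 + 113.19 + 78.4 = 223.89.
∂Q/∂M = +0.0343, so E_I = 0.0343·(3300/223.89) ≈ 0.51.
E_I ∈ (0,1): normal good (necessity).

0.51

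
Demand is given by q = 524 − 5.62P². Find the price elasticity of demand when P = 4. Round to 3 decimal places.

-0.414

At P = 4, q = 434.08.
dq/dP = −2·5.62·P = −44.96.
Point elasticity E = (dq/dP)·(P/q) = -44.96 × 4/434.08 ≈ -0.414.
|E| < 1, so demand is inelastic at this price.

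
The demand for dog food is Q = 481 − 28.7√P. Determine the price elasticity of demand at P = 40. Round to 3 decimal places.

At P = 40, Q = 299.4853.
dQ/dP = −28.7/(2√P) = −28.7/(2·6.3246).
Point elasticity E = (dQ/dP)·(P/Q) = -2.2689 × 40/299.4853 ≈ -0.303.
|E| < 1, so demand is inelastic at this price.

-0.303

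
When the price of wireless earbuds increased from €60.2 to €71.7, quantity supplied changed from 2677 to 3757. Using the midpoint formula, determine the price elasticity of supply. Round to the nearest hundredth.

%Δq = (3757 − 2677)/[(2677 + 3757)/2] = 1080/3217 ≈ 0.3357.
%Δp = (71.7 − 60.2)/[(60.2 + 71.7)/2] = 11.5/65.95 ≈ 0.1744.
Arc elasticity E = %Δq/%Δp ≈ 0.3357/0.1744 ≈ 1.93.
|E| > 1: supply is elastic over this range.

1.93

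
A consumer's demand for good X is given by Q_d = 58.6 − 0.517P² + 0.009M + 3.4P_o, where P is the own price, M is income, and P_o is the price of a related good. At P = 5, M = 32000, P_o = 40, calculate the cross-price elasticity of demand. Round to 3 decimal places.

0.290

Substituting, Q_d = 58.6 − 0.517(5)² + 0.009(32000) + 3.4(40) = 58.6 − 12.925 + 288 + 136 = 469.675.
∂Q_d/∂P_o = +3.4, so E_xy = 3.4·(40/469.675) ≈ 0.290.
E_xy > 0: the goods are substitutes.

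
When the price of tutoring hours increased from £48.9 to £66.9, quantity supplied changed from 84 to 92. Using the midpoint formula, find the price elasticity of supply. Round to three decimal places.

%Δq = (92 − 84)/[(84 + 92)/2] = 8/88 ≈ 0.0909.
%Δp = (66.9 − 48.9)/[(48.9 + 66.9)/2] = 18/57.9 ≈ 0.3109.
Arc elasticity E = %Δq/%Δp ≈ 0.0909/0.3109 ≈ 0.292.
|E| < 1: supply is inelastic over this range.

0.292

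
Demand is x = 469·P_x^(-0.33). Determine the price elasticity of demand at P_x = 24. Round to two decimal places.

For a Cobb–Douglas (constant-elasticity) form x = A·P_x^α·…, the elasticity with respect to P_x equals the exponent α at every point.
Here the exponent on P_x is -0.33, so the price elasticity of demand is -0.33.

-0.33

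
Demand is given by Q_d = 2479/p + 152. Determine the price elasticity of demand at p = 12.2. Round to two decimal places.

-0.57

At p = 12.2, Q_d = 355.1967.
dQ_d/dp = −2479/p² = −16.6555.
Point elasticity E = (dQ_d/dp)·(p/Q_d) = -16.6555 × 12.2/355.1967 ≈ -0.57.
|E| < 1, so demand is inelastic at this price.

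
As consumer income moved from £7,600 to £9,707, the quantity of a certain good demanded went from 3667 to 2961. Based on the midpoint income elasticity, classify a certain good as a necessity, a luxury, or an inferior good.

%ΔQ = (2961 − 3667)/[(3667+2961)/2] = -706/3314 ≈ -0.2130.
%ΔM = (9,707 − 7,600)/[(7,600+9,707)/2] = 2107/8653.5 ≈ 0.2435.
E_I = %ΔQ/%ΔM ≈ -0.875.
E_I < 0: inferior good.

inferior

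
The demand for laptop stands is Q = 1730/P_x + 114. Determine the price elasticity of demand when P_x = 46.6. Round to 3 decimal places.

At P_x = 46.6, Q = 151.1245.
dQ/dP_x = −1730/P_x² = −0.7967.
Point elasticity E = (dQ/dP_x)·(P_x/Q) = -0.7967 × 46.6/151.1245 ≈ -0.246.
|E| < 1, so demand is inelastic at this price.

-0.246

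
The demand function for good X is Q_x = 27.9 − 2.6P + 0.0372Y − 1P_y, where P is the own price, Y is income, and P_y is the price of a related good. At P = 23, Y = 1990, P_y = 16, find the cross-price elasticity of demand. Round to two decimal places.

Substituting, Q_x = 27.9 − 2.6(23) + 0.0372(1990) − 1(16) = 27.9 − 59.8 + 74.028 − 16 = 26.128.
∂Q_x/∂P_y = −1, so E_xy = -1·(16/26.128) ≈ -0.61.
E_xy < 0: the goods are complements.

-0.61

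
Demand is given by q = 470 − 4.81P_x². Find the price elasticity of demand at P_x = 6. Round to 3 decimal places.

-1.167

At P_x = 6, q = 296.84.
dq/dP_x = −2·4.81·P_x = −57.72.
Point elasticity E = (dq/dP_x)·(P_x/q) = -57.72 × 6/296.84 ≈ -1.167.
|E| > 1, so demand is elastic at this price.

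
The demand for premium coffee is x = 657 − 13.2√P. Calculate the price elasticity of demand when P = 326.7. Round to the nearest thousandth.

At P = 326.7, x = 418.4121.
dx/dP = −13.2/(2√P) = −13.2/(2·18.0748).
Point elasticity E = (dx/dP)·(P/x) = -0.3651 × 326.7/418.4121 ≈ -0.285.
|E| < 1, so demand is inelastic at this price.

-0.285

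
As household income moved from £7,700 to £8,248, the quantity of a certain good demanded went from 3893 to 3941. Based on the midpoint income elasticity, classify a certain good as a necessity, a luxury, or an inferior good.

%ΔQ = (3941 − 3893)/[(3893+3941)/2] = 48/3917 ≈ 0.0123.
%ΔI = (8,248 − 7,700)/[(7,700+8,248)/2] = 548/7974 ≈ 0.0687.
E_I = %ΔQ/%ΔI ≈ 0.178.
E_I ∈ (0,1): normal good (necessity).

necessity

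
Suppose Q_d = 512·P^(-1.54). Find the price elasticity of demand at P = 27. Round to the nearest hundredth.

For a Cobb–Douglas (constant-elasticity) form Q_d = A·P^α·…, the elasticity with respect to P equals the exponent α at every point.
Here the exponent on P is -1.54, so the price elasticity of demand is -1.54.

-1.54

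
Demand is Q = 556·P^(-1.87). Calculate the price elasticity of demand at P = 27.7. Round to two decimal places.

For a Cobb–Douglas (constant-elasticity) form Q = A·P^α·…, the elasticity with respect to P equals the exponent α at every point.
Here the exponent on P is -1.87, so the price elasticity of demand is -1.87.

-1.87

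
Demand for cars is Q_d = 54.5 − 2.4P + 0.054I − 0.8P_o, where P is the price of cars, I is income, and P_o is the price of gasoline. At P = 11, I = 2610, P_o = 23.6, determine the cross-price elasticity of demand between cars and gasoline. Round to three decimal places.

-0.126

Q_d = 54.5 − 2.4(11) + 0.054(2610) − 0.8(23.6) = 54.5 − 26.4 + 140.94 − 18.88 = 150.16.
∂Q_d/∂P_o = −0.8, so E_xy = -0.8·(23.6/150.16) ≈ -0.126.
E_xy < 0: the goods are complements.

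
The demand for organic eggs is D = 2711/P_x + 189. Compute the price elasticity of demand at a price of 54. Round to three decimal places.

At P_x = 54, D = 239.2037.
dD/dP_x = −2711/P_x² = −0.9297.
Point elasticity E = (dD/dP_x)·(P_x/D) = -0.9297 × 54/239.2037 ≈ -0.210.
|E| < 1, so demand is inelastic at this price.

-0.210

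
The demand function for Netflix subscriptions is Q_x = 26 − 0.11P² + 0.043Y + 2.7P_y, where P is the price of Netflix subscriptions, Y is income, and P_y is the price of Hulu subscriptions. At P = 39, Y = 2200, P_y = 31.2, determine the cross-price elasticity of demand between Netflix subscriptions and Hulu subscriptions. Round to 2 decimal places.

2.24

Substituting, Q_x = 26 − 0.11(39)² + 0.043(2200) + 2.7(31.2) = 26 − 167.31 + 94.6 + 84.24 = 37.53.
∂Q_x/∂P_y = +2.7, so E_xy = 2.7·(31.2/37.53) ≈ 2.24.
E_xy > 0: the goods are substitutes.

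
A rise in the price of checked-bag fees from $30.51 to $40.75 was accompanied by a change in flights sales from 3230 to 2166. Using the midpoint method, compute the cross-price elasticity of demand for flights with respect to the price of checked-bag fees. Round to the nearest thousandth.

%ΔQ_x = (2166 − 3230)/[(3230+2166)/2] = -1064/2698 ≈ -0.3944.
%ΔP_y = (40.75 − 30.51)/[(30.51+40.75)/2] ≈ 0.2874.
E_xy = -0.3944/0.2874 ≈ -1.372.
E_xy < 0, so flights and checked-bag fees are complements.

-1.372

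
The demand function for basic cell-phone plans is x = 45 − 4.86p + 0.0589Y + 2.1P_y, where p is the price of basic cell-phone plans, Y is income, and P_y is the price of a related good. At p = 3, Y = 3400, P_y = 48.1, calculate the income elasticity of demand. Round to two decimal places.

Evaluating quantity at (p, Y, P_y) gives x = 45 − 4.86(3) + 0.0589(3400) + 2.1(48.1) = 45 − 14.58 + 200.26 + 101.01 = 331.69.
∂x/∂Y = +0.0589, so E_I = 0.0589·(3400/331.69) ≈ 0.60.
E_I ∈ (0,1): normal good (necessity).

0.60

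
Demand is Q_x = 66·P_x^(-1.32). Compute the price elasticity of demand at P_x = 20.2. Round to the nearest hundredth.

For a Cobb–Douglas (constant-elasticity) form Q_x = A·P_x^α·…, the elasticity with respect to P_x equals the exponent α at every point.
Here the exponent on P_x is -1.32, so the price elasticity of demand is -1.32.

-1.32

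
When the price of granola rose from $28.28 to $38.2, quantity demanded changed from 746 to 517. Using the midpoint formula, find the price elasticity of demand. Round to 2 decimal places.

-1.22

%Δq = (517 − 746)/[(746 + 517)/2] = -229/631.5 ≈ -0.3626.
%ΔP = (38.2 − 28.28)/[(28.28 + 38.2)/2] = 9.92/33.24 ≈ 0.2984.
Arc elasticity E = %Δq/%ΔP ≈ -0.3626/0.2984 ≈ -1.22.
|E| > 1: demand is elastic over this range.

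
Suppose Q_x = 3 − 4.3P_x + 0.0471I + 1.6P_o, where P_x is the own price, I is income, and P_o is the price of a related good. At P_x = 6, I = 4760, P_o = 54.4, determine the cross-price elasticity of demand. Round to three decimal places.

First evaluate Q_x: 3 − 4.3(6) + 0.0471(4760) + 1.6(54.4) = 3 − 25.8 + 224.196 + 87.04 = 288.436.
∂Q_x/∂P_o = +1.6, so E_xy = 1.6·(54.4/288.436) ≈ 0.302.
E_xy > 0: the goods are substitutes.

0.302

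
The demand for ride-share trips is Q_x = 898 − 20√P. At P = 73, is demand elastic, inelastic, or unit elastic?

inelastic

At P = 73, Q_x = 727.1199.
dQ_x/dP = −20/(2√P) = −20/(2·8.544).
Point elasticity E = (dQ_x/dP)·(P/Q_x) = -1.1704 × 73/727.1199 ≈ -0.118.
|E| ≈ 0.118 < 1, so demand is inelastic.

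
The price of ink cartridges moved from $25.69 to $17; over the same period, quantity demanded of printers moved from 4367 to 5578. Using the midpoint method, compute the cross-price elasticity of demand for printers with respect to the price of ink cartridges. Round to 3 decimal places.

-0.598

%ΔQ_x = (5578 − 4367)/[(4367+5578)/2] = 1211/4972.5 ≈ 0.2435.
%ΔP_y = (17 − 25.69)/[(25.69+17)/2] ≈ -0.4071.
E_xy = 0.2435/-0.4071 ≈ -0.598.
E_xy < 0, so printers and ink cartridges are complements.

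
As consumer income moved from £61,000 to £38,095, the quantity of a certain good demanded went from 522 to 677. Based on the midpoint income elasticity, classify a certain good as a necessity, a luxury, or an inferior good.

%ΔQ = (677 − 522)/[(522+677)/2] = 155/599.5 ≈ 0.2585.
%ΔI = (38,095 − 61,000)/[(61,000+38,095)/2] = -22905/49547.5 ≈ -0.4623.
E_I = %ΔQ/%ΔI ≈ -0.559.
E_I < 0: inferior good.

inferior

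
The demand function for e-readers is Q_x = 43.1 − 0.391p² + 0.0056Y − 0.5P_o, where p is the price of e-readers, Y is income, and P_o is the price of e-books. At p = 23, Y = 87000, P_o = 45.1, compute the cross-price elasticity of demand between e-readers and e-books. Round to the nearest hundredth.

Q_x = 43.1 − 0.391(23)² + 0.0056(87000) − 0.5(45.1) = 43.1 − 206.839 + 487.2 − 22.55 = 300.911.
∂Q_x/∂P_o = −0.5, so E_xy = -0.5·(45.1/300.911) ≈ -0.07.
E_xy < 0: the goods are complements.

-0.07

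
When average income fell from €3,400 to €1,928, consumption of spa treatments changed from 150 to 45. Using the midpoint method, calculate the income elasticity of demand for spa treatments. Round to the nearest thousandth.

%ΔQ = (45 − 150)/[(150+45)/2] = -105/97.5 ≈ -1.0769.
%ΔI = (1,928 − 3,400)/[(3,400+1,928)/2] = -1472/2664 ≈ -0.5526.
E_I = %ΔQ/%ΔI ≈ 1.949.
E_I > 1: normal good (luxury).

1.949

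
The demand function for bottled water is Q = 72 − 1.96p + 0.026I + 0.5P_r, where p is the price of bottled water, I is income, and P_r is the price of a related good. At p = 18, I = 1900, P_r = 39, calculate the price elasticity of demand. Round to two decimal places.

-0.33

Substituting, Q = 72 − 1.96(18) + 0.026(1900) + 0.5(39) = 72 − 35.28 + 49.4 + 19.5 = 105.62.
∂Q/∂p = −1.96, so E_p = (−1.96)·(18/105.62) ≈ -0.33.
|E_p| < 1: demand is inelastic.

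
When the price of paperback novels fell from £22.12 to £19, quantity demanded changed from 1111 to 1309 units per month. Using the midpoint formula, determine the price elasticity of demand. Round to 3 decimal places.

-1.078

%ΔQ = (1309 − 1111)/[(1111 + 1309)/2] = 198/1210 ≈ 0.1636.
%ΔP = (19 − 22.12)/[(22.12 + 19)/2] = -3.12/20.56 ≈ -0.1518.
Arc elasticity E = %ΔQ/%ΔP ≈ 0.1636/-0.1518 ≈ -1.078.
|E| > 1: demand is elastic over this range.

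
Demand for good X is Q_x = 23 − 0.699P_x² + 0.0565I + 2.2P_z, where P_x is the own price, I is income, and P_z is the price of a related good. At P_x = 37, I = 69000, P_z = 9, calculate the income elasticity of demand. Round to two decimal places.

1.31

At the given point, Q_x = 23 − 0.699(37)² + 0.0565(69000) + 2.2(9) = 23 − 956.931 + 3898.5 + 19.8 = 2984.369.
∂Q_x/∂I = +0.0565, so E_I = 0.0565·(69000/2984.369) ≈ 1.31.
E_I > 1: normal good (luxury).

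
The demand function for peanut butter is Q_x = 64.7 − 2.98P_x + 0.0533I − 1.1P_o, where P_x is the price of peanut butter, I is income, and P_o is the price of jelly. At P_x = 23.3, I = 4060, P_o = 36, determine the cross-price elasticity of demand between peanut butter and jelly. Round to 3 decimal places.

At the given point, Q_x = 64.7 − 2.98(23.3) + 0.0533(4060) − 1.1(36) = 64.7 − 69.434 + 216.398 − 39.6 = 172.064.
∂Q_x/∂P_o = −1.1, so E_xy = -1.1·(36/172.064) ≈ -0.230.
E_xy < 0: the goods are complements.

-0.230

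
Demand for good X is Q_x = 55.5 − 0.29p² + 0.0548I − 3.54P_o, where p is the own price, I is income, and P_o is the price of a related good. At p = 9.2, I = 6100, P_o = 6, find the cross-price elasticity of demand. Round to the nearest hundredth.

At the given point, Q_x = 55.5 − 0.29(9.2)² + 0.0548(6100) − 3.54(6) = 55.5 − 24.5456 + 334.28 − 21.24 = 343.9944.
∂Q_x/∂P_o = −3.54, so E_xy = -3.54·(6/343.9944) ≈ -0.06.
E_xy < 0: the goods are complements.

-0.06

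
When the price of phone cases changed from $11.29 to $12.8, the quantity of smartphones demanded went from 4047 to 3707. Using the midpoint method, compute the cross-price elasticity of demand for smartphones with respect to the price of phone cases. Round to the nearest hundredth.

%ΔQ_x = (3707 − 4047)/[(4047+3707)/2] = -340/3877 ≈ -0.0877.
%ΔP_y = (12.8 − 11.29)/[(11.29+12.8)/2] ≈ 0.1254.
E_xy = -0.0877/0.1254 ≈ -0.70.
E_xy < 0, so smartphones and phone cases are complements.

-0.70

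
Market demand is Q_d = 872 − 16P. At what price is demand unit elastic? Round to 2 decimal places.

27.25

For linear demand Q_d = a − bP, E = −bP/(a − bP). |E| = 1 ⇒ bP = a − bP ⇒ P = a/(2b).
P = 872/(2·16) = 27.25.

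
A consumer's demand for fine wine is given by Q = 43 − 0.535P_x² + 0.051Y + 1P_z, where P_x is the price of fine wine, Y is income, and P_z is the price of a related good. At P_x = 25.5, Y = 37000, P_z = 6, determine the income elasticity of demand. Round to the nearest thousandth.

Q = 43 − 0.535(25.5)² + 0.051(37000) + 1(6) = 43 − 347.8838 + 1887 + 6 = 1588.1163.
∂Q/∂Y = +0.051, so E_I = 0.051·(37000/1588.1163) ≈ 1.188.
E_I > 1: normal good (luxury).

1.188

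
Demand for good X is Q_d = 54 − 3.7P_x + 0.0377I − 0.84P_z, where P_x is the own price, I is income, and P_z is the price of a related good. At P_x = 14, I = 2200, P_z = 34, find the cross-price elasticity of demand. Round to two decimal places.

-0.50

Q_d = 54 − 3.7(14) + 0.0377(2200) − 0.84(34) = 54 − 51.8 + 82.94 − 28.56 = 56.58.
∂Q_d/∂P_z = −0.84, so E_xy = -0.84·(34/56.58) ≈ -0.50.
E_xy < 0: the goods are complements.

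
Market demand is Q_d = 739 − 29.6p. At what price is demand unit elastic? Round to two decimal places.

12.48

For linear demand Q_d = a − bp, E = −bp/(a − bp). |E| = 1 ⇒ bp = a − bp ⇒ p = a/(2b).
p = 739/(2·29.6) ≈ 12.48.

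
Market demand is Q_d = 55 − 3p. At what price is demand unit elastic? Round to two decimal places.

For linear demand Q_d = a − bp, E = −bp/(a − bp). |E| = 1 ⇒ bp = a − bp ⇒ p = a/(2b).
p = 55/(2·3) ≈ 9.17.

9.17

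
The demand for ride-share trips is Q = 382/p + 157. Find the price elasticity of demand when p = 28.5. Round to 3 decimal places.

-0.079

At p = 28.5, Q = 170.4035.
dQ/dp = −382/p² = −0.4703.
Point elasticity E = (dQ/dp)·(p/Q) = -0.4703 × 28.5/170.4035 ≈ -0.079.
|E| < 1, so demand is inelastic at this price.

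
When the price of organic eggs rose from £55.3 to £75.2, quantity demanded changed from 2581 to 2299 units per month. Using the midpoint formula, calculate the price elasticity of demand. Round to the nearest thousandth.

-0.379

%ΔQ = (2299 − 2581)/[(2581 + 2299)/2] = -282/2440 ≈ -0.1156.
%Δp = (75.2 − 55.3)/[(55.3 + 75.2)/2] = 19.9/65.25 ≈ 0.3050.
Arc elasticity E = %ΔQ/%Δp ≈ -0.1156/0.3050 ≈ -0.379.
|E| < 1: demand is inelastic over this range.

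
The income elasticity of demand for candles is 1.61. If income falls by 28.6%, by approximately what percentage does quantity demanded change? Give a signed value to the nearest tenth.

%ΔQ ≈ E × %ΔI = (1.61) × (-28.6%) ≈ -46.0%.

-46.0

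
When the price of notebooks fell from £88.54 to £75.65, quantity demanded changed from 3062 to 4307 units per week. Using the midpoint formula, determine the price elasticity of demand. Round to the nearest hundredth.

%ΔQ = (4307 − 3062)/[(3062 + 4307)/2] = 1245/3684.5 ≈ 0.3379.
%ΔP = (75.65 − 88.54)/[(88.54 + 75.65)/2] = -12.89/82.095 ≈ -0.1570.
Arc elasticity E = %ΔQ/%ΔP ≈ 0.3379/-0.1570 ≈ -2.15.
|E| > 1: demand is elastic over this range.

-2.15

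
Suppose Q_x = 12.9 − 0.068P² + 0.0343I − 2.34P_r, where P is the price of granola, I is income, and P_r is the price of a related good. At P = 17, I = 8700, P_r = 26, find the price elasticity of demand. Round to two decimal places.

-0.17

Q_x = 12.9 − 0.068(17)² + 0.0343(8700) − 2.34(26) = 12.9 − 19.652 + 298.41 − 60.84 = 230.818.
∂Q_x/∂P = −2·0.068·P = -2.312, so E_p = -2.312·(17/230.818) ≈ -0.17.
|E_p| < 1: demand is inelastic.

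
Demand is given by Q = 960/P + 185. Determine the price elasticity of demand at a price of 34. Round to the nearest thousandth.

-0.132

At P = 34, Q = 213.2353.
dQ/dP = −960/P² = −0.8304.
Point elasticity E = (dQ/dP)·(P/Q) = -0.8304 × 34/213.2353 ≈ -0.132.
|E| < 1, so demand is inelastic at this price.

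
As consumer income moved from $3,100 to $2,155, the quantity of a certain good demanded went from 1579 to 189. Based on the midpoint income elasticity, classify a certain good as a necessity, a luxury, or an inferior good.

luxury

%ΔQ = (189 − 1579)/[(1579+189)/2] = -1390/884 ≈ -1.5724.
%ΔI = (2,155 − 3,100)/[(3,100+2,155)/2] = -945/2627.5 ≈ -0.3597.
E_I = %ΔQ/%ΔI ≈ 4.372.
E_I > 1: normal good (luxury).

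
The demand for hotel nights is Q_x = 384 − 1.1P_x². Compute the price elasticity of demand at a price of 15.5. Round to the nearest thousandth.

-4.415

At P_x = 15.5, Q_x = 119.725.
dQ_x/dP_x = −2·1.1·P_x = −34.1.
Point elasticity E = (dQ_x/dP_x)·(P_x/Q_x) = -34.1 × 15.5/119.725 ≈ -4.415.
|E| > 1, so demand is elastic at this price.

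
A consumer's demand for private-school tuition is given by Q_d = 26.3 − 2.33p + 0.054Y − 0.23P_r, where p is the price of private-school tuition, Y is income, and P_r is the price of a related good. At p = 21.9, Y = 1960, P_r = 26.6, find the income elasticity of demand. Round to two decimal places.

1.41

Evaluating quantity at (p, Y, P_r) gives Q_d = 26.3 − 2.33(21.9) + 0.054(1960) − 0.23(26.6) = 26.3 − 51.027 + 105.84 − 6.118 = 74.995.
∂Q_d/∂Y = +0.054, so E_I = 0.054·(1960/74.995) ≈ 1.41.
E_I > 1: normal good (luxury).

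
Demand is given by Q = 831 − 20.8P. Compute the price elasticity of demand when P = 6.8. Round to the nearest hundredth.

-0.21

At P = 6.8, Q = 689.56.
dQ/dP = −20.8.
Point elasticity E = (dQ/dP)·(P/Q) = -20.8 × 6.8/689.56 ≈ -0.21.
|E| < 1, so demand is inelastic at this price.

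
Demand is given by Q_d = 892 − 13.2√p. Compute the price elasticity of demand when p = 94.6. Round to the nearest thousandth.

-0.084

At p = 94.6, Q_d = 763.6135.
dQ_d/dp = −13.2/(2√p) = −13.2/(2·9.7263).
Point elasticity E = (dQ_d/dp)·(p/Q_d) = -0.6786 × 94.6/763.6135 ≈ -0.084.
|E| < 1, so demand is inelastic at this price.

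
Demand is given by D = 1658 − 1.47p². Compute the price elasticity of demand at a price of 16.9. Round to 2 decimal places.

At p = 16.9, D = 1238.1533.
dD/dp = −2·1.47·p = −49.686.
Point elasticity E = (dD/dp)·(p/D) = -49.686 × 16.9/1238.1533 ≈ -0.68.
|E| < 1, so demand is inelastic at this price.

-0.68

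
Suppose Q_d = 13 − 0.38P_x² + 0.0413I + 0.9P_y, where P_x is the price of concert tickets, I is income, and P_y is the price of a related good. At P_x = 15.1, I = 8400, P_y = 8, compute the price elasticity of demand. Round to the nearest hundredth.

Q_d = 13 − 0.38(15.1)² + 0.0413(8400) + 0.9(8) = 13 − 86.6438 + 346.92 + 7.2 = 280.4762.
∂Q_d/∂P_x = −2·0.38·P_x = -11.476, so E_p = -11.476·(15.1/280.4762) ≈ -0.62.
|E_p| < 1: demand is inelastic.

-0.62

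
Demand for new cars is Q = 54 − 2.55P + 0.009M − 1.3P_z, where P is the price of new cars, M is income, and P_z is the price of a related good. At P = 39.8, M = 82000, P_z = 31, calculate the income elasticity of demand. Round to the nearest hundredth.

1.14

At the given point, Q = 54 − 2.55(39.8) + 0.009(82000) − 1.3(31) = 54 − 101.49 + 738 − 40.3 = 650.21.
∂Q/∂M = +0.009, so E_I = 0.009·(82000/650.21) ≈ 1.14.
E_I > 1: normal good (luxury).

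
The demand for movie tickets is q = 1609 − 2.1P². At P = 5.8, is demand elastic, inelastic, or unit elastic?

At P = 5.8, q = 1538.356.
dq/dP = −2·2.1·P = −24.36.
Point elasticity E = (dq/dP)·(P/q) = -24.36 × 5.8/1538.356 ≈ -0.092.
|E| ≈ 0.092 < 1, so demand is inelastic.

inelastic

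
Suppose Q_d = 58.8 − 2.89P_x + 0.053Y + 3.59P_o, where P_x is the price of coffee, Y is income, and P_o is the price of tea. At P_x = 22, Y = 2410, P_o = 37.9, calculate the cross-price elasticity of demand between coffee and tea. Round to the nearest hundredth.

At the given point, Q_d = 58.8 − 2.89(22) + 0.053(2410) + 3.59(37.9) = 58.8 − 63.58 + 127.73 + 136.061 = 259.011.
∂Q_d/∂P_o = +3.59, so E_xy = 3.59·(37.9/259.011) ≈ 0.53.
E_xy > 0: the goods are substitutes.

0.53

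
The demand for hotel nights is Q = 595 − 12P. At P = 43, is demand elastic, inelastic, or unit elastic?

elastic

At P = 43, Q = 79.
dQ/dP = −12.
Point elasticity E = (dQ/dP)·(P/Q) = -12 × 43/79 ≈ -6.532.
|E| ≈ 6.532 > 1, so demand is elastic.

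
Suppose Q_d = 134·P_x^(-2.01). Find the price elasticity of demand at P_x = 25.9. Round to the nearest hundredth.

For a Cobb–Douglas (constant-elasticity) form Q_d = A·P_x^α·…, the elasticity with respect to P_x equals the exponent α at every point.
Here the exponent on P_x is -2.01, so the price elasticity of demand is -2.01.

-2.01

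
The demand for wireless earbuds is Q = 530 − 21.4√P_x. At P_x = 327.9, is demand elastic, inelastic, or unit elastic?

At P_x = 327.9, Q = 142.4886.
dQ/dP_x = −21.4/(2√P_x) = −21.4/(2·18.108).
Point elasticity E = (dQ/dP_x)·(P_x/Q) = -0.5909 × 327.9/142.4886 ≈ -1.360.
|E| ≈ 1.360 > 1, so demand is elastic.

elastic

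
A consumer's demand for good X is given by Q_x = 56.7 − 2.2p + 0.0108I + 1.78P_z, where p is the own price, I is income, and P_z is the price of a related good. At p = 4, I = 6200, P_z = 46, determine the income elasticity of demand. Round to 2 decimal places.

First evaluate Q_x: 56.7 − 2.2(4) + 0.0108(6200) + 1.78(46) = 56.7 − 8.8 + 66.96 + 81.88 = 196.74.
∂Q_x/∂I = +0.0108, so E_I = 0.0108·(6200/196.74) ≈ 0.34.
E_I ∈ (0,1): normal good (necessity).

0.34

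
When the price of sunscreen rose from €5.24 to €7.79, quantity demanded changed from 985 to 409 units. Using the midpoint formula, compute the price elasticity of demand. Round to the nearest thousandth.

-2.111

%ΔQ = (409 − 985)/[(985 + 409)/2] = -576/697 ≈ -0.8264.
%Δp = (7.79 − 5.24)/[(5.24 + 7.79)/2] = 2.55/6.515 ≈ 0.3914.
Arc elasticity E = %ΔQ/%Δp ≈ -0.8264/0.3914 ≈ -2.111.
|E| > 1: demand is elastic over this range.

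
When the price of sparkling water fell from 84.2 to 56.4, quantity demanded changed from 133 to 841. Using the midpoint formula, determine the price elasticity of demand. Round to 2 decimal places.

-3.68

%ΔQ = (841 − 133)/[(133 + 841)/2] = 708/487 ≈ 1.4538.
%ΔP = (56.4 − 84.2)/[(84.2 + 56.4)/2] = -27.8/70.3 ≈ -0.3954.
Arc elasticity E = %ΔQ/%ΔP ≈ 1.4538/-0.3954 ≈ -3.68.
|E| > 1: demand is elastic over this range.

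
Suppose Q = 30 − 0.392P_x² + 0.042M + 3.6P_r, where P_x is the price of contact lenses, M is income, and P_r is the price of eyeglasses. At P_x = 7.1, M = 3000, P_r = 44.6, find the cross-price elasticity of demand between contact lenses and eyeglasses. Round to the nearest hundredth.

0.54

First evaluate Q: 30 − 0.392(7.1)² + 0.042(3000) + 3.6(44.6) = 30 − 19.7607 + 126 + 160.56 = 296.7993.
∂Q/∂P_r = +3.6, so E_xy = 3.6·(44.6/296.7993) ≈ 0.54.
E_xy > 0: the goods are substitutes.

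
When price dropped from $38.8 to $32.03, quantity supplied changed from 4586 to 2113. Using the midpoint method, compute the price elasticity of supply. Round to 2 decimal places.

%Δq = (2113 − 4586)/[(4586 + 2113)/2] = -2473/3349.5 ≈ -0.7383.
%ΔP = (32.03 − 38.8)/[(38.8 + 32.03)/2] = -6.77/35.415 ≈ -0.1912.
Arc elasticity E = %Δq/%ΔP ≈ -0.7383/-0.1912 ≈ 3.86.
|E| > 1: supply is elastic over this range.

3.86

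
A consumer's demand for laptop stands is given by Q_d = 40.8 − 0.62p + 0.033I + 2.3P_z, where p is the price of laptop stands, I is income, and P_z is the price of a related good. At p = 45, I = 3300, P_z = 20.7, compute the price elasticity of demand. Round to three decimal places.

Substituting, Q_d = 40.8 − 0.62(45) + 0.033(3300) + 2.3(20.7) = 40.8 − 27.9 + 108.9 + 47.61 = 169.41.
∂Q_d/∂p = −0.62, so E_p = (−0.62)·(45/169.41) ≈ -0.165.
|E_p| < 1: demand is inelastic.

-0.165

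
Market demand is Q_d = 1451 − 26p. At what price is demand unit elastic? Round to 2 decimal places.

27.90

For linear demand Q_d = a − bp, E = −bp/(a − bp). |E| = 1 ⇒ bp = a − bp ⇒ p = a/(2b).
p = 1451/(2·26) ≈ 27.90.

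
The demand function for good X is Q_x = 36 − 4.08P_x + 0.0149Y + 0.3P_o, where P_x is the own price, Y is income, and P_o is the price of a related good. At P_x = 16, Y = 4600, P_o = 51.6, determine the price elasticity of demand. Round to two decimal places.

First evaluate Q_x: 36 − 4.08(16) + 0.0149(4600) + 0.3(51.6) = 36 − 65.28 + 68.54 + 15.48 = 54.74.
∂Q_x/∂P_x = −4.08, so E_p = (−4.08)·(16/54.74) ≈ -1.19.
|E_p| > 1: demand is elastic.

-1.19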